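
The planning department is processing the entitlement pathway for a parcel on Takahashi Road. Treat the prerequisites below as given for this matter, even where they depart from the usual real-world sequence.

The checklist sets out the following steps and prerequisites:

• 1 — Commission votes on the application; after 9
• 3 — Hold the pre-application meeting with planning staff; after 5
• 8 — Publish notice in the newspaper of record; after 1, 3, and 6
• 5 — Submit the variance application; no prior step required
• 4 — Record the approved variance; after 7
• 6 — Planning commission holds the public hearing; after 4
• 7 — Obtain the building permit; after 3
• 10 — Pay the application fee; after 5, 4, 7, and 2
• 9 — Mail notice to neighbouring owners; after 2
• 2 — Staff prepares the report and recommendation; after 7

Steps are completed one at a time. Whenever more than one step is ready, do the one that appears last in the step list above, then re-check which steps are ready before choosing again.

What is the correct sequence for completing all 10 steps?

5 3 7 2 9 4 10 6 1 8

5 is the only step with nothing outstanding, so it goes first.
3 needed 5, now all done → 3.
That leaves 7 as the only ready step → 7.
2 and 4 are both available; 2 is listed later → 2.
9 and 4 are both available; 9 is listed later → 9.
4 and 1 are both available; 4 is listed later → 4.
10, 6 and 1 are all available; 10 is listed later → 10.
6 and 1 are both available; 6 is listed later → 6.
That leaves 1 as the only ready step → 1.
8 needed 6, 3 and 1, now all done → 8.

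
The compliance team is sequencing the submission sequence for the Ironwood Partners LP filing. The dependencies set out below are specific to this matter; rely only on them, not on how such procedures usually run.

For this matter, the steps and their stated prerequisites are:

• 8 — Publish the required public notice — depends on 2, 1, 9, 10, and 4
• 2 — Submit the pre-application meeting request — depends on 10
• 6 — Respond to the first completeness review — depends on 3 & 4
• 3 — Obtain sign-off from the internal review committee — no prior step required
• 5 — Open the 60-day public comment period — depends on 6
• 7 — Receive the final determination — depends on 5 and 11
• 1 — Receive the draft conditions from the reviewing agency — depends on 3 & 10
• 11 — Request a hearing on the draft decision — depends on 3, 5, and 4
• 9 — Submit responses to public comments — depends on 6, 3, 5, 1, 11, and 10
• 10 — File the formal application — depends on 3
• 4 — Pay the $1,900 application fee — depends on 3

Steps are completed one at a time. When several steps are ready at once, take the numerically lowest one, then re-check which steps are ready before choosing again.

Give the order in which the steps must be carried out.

3 is the only step with nothing outstanding, so it goes first.
Ready: 4 and 10. 4 has the earlier label → 4.
6 now also ready, so the ready set is {6, 10}; 6 has the earlier label → 6.
Now 5 and 10 have their prerequisites met. 5 has the earlier label, so 5 next.
Now 10 and 11 have their prerequisites met. 10 has the earlier label, so 10 next.
1 and 2 now also ready, so the ready set is {1, 2, 11}; 1 has the earlier label → 1.
Ready: 2 and 11. 2 has the earlier label → 2.
That leaves 11 as the only ready step → 11.
Ready: 7 and 9. 7 has the earlier label → 7.
9 is the only step now ready → 9.
Next only 8 has its prerequisites met → 8.

3 4 6 5 10 1 2 11 7 9 8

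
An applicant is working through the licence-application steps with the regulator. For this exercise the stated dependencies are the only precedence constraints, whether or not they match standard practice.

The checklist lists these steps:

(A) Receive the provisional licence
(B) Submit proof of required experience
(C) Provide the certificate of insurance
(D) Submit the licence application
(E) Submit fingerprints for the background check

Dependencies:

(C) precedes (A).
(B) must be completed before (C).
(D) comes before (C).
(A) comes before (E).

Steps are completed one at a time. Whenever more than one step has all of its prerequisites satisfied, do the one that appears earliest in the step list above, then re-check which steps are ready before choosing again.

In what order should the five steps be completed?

Nothing is required for (B) and (D). (B) is listed earlier → (B) first.
Next only (D) has its prerequisites met → (D).
(C) needed (B) and (D), now all done → (C).
(A) is the only step now ready → (A).
(E) needed (A), now all done → (E).

(B), (D), (C), (A), (E)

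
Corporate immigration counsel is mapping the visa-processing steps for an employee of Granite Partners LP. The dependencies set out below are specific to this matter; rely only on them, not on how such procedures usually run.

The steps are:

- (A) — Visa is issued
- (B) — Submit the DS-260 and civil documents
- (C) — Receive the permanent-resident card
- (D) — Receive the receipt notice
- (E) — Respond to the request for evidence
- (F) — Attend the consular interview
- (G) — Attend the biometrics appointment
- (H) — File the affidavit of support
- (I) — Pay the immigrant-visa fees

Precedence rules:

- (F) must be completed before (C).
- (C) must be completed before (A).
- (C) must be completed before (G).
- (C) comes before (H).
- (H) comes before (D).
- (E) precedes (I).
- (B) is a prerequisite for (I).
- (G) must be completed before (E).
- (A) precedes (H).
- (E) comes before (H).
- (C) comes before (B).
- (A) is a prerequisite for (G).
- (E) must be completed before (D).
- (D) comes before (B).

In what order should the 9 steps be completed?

(F) → (C) → (A) → (G) → (E) → (H) → (D) → (B) → (I)

Only (F) has no prerequisites, so it is first.
That leaves (C) as the only ready step → (C).
Next only (A) has its prerequisites met → (A).
Next only (G) has its prerequisites met → (G).
(E) needed (G), now all done → (E).
That leaves (H) as the only ready step → (H).
Next only (D) has its prerequisites met → (D).
That leaves (B) as the only ready step → (B).
(I) is the only step now ready → (I).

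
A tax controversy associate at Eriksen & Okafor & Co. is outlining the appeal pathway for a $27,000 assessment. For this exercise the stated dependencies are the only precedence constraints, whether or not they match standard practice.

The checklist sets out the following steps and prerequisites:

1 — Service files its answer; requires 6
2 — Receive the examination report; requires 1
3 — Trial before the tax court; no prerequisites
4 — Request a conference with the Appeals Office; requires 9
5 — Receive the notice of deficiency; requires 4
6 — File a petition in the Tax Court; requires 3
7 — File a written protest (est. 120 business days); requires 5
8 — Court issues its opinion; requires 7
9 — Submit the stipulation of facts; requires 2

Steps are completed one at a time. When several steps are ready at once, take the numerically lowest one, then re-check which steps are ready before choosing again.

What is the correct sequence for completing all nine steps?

3 → 6 → 1 → 2 → 9 → 4 → 5 → 7 → 8

3 is the only step with nothing outstanding, so it goes first.
6 needed 3, now all done → 6.
Next only 1 has its prerequisites met → 1.
2 needed 1, now all done → 2.
9 is the only step now ready → 9.
Next only 4 has its prerequisites met → 4.
5 is the only step now ready → 5.
7 needed 5, now all done → 7.
8 needed 7, now all done → 8.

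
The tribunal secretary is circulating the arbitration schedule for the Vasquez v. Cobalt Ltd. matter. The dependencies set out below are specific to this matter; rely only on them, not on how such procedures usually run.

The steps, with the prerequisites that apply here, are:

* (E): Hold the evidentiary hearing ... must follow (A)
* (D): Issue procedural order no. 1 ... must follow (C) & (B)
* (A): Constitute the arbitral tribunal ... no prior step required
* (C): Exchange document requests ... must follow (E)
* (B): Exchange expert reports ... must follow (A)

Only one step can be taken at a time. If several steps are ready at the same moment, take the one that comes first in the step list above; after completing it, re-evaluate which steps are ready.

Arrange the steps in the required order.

(A) has no prerequisites → (A) first.
(E) and (B) are both available; (E) is listed earlier → (E).
Ready: (C) and (B). (C) is listed earlier → (C).
Next only (B) has its prerequisites met → (B).
(D) needed (C) and (B), now all done → (D).

(A) (E) (C) (B) (D)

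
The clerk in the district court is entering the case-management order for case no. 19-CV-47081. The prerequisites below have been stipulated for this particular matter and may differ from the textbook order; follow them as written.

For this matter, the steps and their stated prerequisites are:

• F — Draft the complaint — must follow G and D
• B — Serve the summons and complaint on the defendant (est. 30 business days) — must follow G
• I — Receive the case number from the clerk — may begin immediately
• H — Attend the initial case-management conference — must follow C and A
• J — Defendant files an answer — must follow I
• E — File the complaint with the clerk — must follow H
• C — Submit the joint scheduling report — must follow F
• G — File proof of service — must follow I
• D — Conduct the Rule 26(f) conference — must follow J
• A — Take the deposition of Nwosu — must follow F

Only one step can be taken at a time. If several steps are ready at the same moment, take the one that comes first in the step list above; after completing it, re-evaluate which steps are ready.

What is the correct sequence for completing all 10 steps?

Only I has no prerequisites, so it is first.
J and G are both available; J is listed earlier → J.
D now also ready, so the ready set is {G, D}; G is listed earlier → G.
B now also ready, so the ready set is {B, D}; B is listed earlier → B.
D is the only step now ready → D.
F is the only step now ready → F.
Ready: C and A. C is listed earlier → C.
Next only A has its prerequisites met → A.
H needed C and A, now all done → H.
E needed H, now all done → E.

I, J, G, B, D, F, C, A, H, E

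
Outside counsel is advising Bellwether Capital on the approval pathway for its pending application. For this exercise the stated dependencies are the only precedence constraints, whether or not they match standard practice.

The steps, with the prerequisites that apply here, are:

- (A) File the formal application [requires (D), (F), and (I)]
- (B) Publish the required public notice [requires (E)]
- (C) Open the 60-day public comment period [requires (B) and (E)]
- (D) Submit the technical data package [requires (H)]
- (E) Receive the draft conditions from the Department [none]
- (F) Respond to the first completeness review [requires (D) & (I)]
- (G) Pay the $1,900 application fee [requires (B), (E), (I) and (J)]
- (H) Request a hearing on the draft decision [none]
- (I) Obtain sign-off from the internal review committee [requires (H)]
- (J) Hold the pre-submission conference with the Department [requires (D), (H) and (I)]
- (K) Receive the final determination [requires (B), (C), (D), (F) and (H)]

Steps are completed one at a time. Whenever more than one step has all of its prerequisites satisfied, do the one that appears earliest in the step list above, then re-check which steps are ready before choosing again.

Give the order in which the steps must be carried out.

(E) → (B) → (C) → (H) → (D) → (I) → (F) → (A) → (J) → (G) → (K)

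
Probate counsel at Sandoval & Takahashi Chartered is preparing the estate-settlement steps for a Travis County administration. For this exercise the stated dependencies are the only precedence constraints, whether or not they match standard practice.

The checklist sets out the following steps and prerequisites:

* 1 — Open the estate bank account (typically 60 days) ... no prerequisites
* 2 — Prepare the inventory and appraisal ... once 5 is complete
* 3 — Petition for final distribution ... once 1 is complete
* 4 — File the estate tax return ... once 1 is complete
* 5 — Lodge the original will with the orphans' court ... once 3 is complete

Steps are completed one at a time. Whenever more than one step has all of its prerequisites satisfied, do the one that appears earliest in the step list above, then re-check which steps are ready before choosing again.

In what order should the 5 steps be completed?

1 → 3 → 4 → 5 → 2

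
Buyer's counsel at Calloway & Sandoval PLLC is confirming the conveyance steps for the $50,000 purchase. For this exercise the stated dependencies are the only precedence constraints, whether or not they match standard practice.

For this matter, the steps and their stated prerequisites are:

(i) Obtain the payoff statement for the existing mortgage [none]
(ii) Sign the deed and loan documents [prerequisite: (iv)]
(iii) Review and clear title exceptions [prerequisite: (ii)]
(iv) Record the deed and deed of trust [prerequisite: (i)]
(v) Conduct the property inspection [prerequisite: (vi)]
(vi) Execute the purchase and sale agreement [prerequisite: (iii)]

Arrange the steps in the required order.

(i) (iv) (ii) (iii) (vi) (v)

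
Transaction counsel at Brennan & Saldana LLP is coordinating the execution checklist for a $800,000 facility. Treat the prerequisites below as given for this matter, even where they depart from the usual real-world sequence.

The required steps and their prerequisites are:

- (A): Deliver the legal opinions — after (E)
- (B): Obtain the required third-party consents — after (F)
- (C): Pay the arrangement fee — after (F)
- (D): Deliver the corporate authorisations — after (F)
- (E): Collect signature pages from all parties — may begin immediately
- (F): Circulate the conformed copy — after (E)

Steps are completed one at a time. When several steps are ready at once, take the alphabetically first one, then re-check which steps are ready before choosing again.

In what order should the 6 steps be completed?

(E) is the only step with nothing outstanding, so it goes first.
(A) and (F) are both available; (A) has the earlier label → (A).
(F) is the only step now ready → (F).
(B), (C) and (D) are all available; (B) has the earlier label → (B).
Now (C) and (D) have their prerequisites met. (C) has the earlier label, so (C) next.
(D) is the only step now ready → (D).

(E), (A), (F), (B), (C), (D)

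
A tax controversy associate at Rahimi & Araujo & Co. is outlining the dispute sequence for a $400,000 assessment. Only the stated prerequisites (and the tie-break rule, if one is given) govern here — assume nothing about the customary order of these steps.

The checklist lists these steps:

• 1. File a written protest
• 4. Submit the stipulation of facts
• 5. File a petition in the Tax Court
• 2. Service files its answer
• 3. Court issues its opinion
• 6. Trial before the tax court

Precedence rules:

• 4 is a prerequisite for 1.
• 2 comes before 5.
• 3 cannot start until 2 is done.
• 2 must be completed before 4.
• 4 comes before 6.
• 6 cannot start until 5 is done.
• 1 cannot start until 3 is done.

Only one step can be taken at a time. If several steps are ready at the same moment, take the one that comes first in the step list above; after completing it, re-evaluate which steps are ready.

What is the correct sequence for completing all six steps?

2 → 4 → 5 → 3 → 1 → 6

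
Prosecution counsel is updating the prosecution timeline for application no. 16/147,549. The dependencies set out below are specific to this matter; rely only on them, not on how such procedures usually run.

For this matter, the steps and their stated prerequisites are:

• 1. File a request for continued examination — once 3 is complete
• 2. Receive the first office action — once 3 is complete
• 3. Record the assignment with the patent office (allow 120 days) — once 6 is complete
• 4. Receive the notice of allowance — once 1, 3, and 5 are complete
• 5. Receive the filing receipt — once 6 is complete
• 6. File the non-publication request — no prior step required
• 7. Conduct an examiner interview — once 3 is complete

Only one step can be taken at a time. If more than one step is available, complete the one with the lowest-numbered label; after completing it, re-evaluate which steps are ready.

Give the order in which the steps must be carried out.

6 has no prerequisites → 6 first.
Now 3 and 5 have their prerequisites met. 3 has the earlier label, so 3 next.
1, 2, 5 and 7 are all available; 1 has the earlier label → 1.
Ready: 2, 5 and 7. 2 has the earlier label → 2.
Now 5 and 7 have their prerequisites met. 5 has the earlier label, so 5 next.
4 and 7 are both available; 4 has the earlier label → 4.
Next only 7 has its prerequisites met → 7.

6, 3, 1, 2, 5, 4, 7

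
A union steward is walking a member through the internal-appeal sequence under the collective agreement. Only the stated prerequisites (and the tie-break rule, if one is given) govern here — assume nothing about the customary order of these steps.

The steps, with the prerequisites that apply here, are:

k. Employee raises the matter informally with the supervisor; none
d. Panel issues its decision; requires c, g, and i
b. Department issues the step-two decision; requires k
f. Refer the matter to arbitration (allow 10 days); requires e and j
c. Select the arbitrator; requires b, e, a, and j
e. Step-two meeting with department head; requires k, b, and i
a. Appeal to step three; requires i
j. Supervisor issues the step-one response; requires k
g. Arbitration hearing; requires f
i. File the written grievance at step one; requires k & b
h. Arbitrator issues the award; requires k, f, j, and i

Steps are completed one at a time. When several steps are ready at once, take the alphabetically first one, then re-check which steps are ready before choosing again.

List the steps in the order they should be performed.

k is the only step with nothing outstanding, so it goes first.
b and j are both available; b has the earlier label → b.
Ready: i and j. i has the earlier label → i.
a and e now also ready, so the ready set is {a, e, j}; a has the earlier label → a.
e and j are both available; e has the earlier label → e.
That leaves j as the only ready step → j.
Now c and f have their prerequisites met. c has the earlier label, so c next.
f needed e and j, now all done → f.
g and h are both available; g has the earlier label → g.
d now also ready, so the ready set is {d, h}; d has the earlier label → d.
That leaves h as the only ready step → h.

k, b, i, a, e, j, c, f, g, d, h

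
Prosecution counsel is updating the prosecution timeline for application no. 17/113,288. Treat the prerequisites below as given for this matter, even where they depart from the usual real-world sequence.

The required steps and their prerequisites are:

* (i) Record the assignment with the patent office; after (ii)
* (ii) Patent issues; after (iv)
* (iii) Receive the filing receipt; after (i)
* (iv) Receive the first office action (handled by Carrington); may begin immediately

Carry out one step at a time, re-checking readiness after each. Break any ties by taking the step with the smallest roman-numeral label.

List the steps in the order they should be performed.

(iv) (ii) (i) (iii)

Only (iv) has no prerequisites, so it is first.
That leaves (ii) as the only ready step → (ii).
That leaves (i) as the only ready step → (i).
(iii) is the only step now ready → (iii).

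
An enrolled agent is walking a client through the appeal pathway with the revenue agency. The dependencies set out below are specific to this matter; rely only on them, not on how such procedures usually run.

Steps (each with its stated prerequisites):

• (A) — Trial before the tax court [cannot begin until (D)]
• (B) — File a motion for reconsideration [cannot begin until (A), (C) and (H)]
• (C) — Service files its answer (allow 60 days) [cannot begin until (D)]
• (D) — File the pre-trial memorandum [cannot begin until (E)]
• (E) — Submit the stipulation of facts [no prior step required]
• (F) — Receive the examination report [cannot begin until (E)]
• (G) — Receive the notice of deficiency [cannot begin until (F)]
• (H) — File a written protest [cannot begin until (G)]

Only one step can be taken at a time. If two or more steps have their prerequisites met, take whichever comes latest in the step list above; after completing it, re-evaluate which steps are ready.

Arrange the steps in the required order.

Only (E) has no prerequisites, so it is first.
Ready: (F) and (D). (F) is listed later → (F).
(G) now also ready, so the ready set is {(G), (D)}; (G) is listed later → (G).
(H) now also ready, so the ready set is {(H), (D)}; (H) is listed later → (H).
(D) needed (E), now all done → (D).
Ready: (C) and (A). (C) is listed later → (C).
(A) needed (D), now all done → (A).
(B) is the only step now ready → (B).

(E) → (F) → (G) → (H) → (D) → (C) → (A) → (B)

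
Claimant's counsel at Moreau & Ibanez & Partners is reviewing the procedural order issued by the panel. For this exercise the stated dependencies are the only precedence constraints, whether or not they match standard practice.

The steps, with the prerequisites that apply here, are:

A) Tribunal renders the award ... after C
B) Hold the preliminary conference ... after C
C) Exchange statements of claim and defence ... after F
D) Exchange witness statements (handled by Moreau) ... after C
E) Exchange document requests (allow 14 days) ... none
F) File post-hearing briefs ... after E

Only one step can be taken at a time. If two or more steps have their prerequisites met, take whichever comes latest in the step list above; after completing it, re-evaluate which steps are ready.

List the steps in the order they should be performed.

E has no prerequisites → E first.
That leaves F as the only ready step → F.
C is the only step now ready → C.
Now D, B and A have their prerequisites met. D is listed later, so D next.
B and A are both available; B is listed later → B.
A needed C, now all done → A.

E, F, C, D, B, A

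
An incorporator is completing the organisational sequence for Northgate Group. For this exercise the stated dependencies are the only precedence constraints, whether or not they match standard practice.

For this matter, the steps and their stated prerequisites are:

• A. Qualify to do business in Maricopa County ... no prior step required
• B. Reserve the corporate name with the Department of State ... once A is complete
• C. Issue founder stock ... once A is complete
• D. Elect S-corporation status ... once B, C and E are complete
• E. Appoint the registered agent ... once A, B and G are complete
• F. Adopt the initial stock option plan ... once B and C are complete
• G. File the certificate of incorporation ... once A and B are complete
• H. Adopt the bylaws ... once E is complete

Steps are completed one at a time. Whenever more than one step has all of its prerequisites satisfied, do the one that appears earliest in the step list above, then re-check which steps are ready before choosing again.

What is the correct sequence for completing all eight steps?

A B C F G E D H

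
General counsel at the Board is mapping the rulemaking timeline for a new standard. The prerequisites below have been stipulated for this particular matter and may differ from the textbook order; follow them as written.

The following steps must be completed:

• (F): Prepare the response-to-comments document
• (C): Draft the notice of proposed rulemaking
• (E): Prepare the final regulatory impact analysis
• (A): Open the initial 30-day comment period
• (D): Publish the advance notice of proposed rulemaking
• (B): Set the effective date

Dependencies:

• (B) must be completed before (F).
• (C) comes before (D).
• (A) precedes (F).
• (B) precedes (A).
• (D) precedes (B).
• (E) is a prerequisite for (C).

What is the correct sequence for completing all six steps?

(E) (C) (D) (B) (A) (F)

(E) is the only step with nothing outstanding, so it goes first.
(C) needed (E), now all done → (C).
That leaves (D) as the only ready step → (D).
(B) needed (D), now all done → (B).
(A) needed (B), now all done → (A).
(F) is the only step now ready → (F).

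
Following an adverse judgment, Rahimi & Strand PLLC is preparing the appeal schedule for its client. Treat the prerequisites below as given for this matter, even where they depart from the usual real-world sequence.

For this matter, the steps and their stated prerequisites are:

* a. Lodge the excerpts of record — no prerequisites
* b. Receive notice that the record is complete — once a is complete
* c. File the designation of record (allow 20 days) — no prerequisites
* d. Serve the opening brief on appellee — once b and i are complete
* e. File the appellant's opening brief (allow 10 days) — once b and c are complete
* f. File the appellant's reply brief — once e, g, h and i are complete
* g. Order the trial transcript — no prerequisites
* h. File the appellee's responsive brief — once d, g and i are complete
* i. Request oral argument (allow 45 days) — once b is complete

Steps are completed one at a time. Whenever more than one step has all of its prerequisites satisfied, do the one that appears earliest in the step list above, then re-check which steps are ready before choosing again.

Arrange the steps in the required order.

a → b → c → e → g → i → d → h → f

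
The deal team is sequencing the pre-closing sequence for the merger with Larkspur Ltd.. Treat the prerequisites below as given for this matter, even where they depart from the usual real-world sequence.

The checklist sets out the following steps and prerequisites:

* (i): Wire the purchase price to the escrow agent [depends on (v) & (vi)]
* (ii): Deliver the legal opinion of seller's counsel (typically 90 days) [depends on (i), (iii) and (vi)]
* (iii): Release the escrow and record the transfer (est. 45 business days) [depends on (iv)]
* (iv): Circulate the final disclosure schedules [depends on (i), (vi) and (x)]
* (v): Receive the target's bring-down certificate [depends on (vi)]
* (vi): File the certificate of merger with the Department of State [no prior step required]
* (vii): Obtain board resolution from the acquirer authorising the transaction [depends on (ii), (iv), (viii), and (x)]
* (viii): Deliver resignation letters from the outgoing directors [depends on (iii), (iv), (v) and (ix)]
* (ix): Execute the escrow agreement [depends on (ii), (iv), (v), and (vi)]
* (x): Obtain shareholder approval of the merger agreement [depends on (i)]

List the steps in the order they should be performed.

(vi), (v), (i), (x), (iv), (iii), (ii), (ix), (viii), (vii)

Only (vi) has no prerequisites, so it is first.
Next only (v) has its prerequisites met → (v).
(i) needed (v) and (vi), now all done → (i).
(x) is the only step now ready → (x).
That leaves (iv) as the only ready step → (iv).
(iii) is the only step now ready → (iii).
(ii) needed (i), (iii) and (vi), now all done → (ii).
(ix) is the only step now ready → (ix).
(viii) needed (iii), (iv), (v) and (ix), now all done → (viii).
That leaves (vii) as the only ready step → (vii).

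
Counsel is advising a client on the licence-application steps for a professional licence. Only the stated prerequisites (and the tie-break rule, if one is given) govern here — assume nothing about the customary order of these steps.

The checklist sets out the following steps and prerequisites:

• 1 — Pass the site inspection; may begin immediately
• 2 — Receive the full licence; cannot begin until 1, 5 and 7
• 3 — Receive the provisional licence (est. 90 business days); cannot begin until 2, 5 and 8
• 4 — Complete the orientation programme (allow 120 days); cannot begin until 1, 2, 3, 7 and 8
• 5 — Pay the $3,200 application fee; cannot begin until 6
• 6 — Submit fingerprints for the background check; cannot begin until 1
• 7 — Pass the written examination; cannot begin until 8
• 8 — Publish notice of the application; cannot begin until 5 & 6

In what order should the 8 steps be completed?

1, 6, 5, 8, 7, 2, 3, 4

1 is the only step with nothing outstanding, so it goes first.
That leaves 6 as the only ready step → 6.
Next only 5 has its prerequisites met → 5.
Next only 8 has its prerequisites met → 8.
That leaves 7 as the only ready step → 7.
2 is the only step now ready → 2.
3 is the only step now ready → 3.
4 needed 1, 2, 3, 7 and 8, now all done → 4.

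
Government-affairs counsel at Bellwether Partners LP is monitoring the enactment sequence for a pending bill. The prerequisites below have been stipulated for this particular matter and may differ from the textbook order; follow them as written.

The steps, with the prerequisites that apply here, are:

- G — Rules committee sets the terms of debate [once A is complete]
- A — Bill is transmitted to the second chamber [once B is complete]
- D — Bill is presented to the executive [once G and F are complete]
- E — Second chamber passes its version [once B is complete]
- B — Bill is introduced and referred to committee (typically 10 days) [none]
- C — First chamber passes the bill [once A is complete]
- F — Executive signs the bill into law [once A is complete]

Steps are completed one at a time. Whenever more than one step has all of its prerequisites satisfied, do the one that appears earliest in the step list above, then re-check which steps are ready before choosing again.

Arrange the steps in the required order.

Only B has no prerequisites, so it is first.
A and E are both available; A is listed earlier → A.
Ready: G, E, C and F. G is listed earlier → G.
Ready: E, C and F. E is listed earlier → E.
Ready: C and F. C is listed earlier → C.
F is the only step now ready → F.
D needed G and F, now all done → D.

B, A, G, E, C, F, D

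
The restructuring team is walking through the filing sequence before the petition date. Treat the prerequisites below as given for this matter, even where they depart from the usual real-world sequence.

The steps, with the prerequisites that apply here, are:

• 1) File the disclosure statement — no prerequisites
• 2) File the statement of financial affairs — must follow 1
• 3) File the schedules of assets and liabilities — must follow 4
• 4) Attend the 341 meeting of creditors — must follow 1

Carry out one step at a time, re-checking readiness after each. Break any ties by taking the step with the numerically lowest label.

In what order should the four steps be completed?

1 → 2 → 4 → 3

1 is the only step with nothing outstanding, so it goes first.
Now 2 and 4 have their prerequisites met. 2 has the earlier label, so 2 next.
4 needed 1, now all done → 4.
3 needed 4, now all done → 3.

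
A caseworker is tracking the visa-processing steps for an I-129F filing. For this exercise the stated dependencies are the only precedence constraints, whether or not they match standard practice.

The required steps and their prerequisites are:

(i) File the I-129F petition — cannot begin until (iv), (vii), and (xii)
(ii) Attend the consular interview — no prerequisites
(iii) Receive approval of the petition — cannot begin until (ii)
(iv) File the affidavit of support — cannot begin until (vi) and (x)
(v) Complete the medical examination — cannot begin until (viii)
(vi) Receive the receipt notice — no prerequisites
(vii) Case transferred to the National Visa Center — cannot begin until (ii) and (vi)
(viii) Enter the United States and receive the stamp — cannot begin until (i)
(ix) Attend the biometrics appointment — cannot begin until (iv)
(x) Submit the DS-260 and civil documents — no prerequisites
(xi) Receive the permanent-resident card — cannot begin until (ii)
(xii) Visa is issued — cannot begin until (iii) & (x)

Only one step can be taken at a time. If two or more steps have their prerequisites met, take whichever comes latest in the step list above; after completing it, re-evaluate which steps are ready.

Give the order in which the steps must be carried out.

(x) (vi) (iv) (ix) (ii) (xi) (vii) (iii) (xii) (i) (viii) (v)

(x), (vi) and (ii) have no prerequisites; (x) is listed later, so (x) is first.
(vi) and (ii) are both available; (vi) is listed later → (vi).
(iv) and (ii) are both available; (iv) is listed later → (iv).
(ix) and (ii) are both available; (ix) is listed later → (ix).
(ii) is the only step now ready → (ii).
(xi), (vii) and (iii) are all available; (xi) is listed later → (xi).
Ready: (vii) and (iii). (vii) is listed later → (vii).
(iii) is the only step now ready → (iii).
(xii) needed (x) and (iii), now all done → (xii).
Next only (i) has its prerequisites met → (i).
(viii) needed (i), now all done → (viii).
That leaves (v) as the only ready step → (v).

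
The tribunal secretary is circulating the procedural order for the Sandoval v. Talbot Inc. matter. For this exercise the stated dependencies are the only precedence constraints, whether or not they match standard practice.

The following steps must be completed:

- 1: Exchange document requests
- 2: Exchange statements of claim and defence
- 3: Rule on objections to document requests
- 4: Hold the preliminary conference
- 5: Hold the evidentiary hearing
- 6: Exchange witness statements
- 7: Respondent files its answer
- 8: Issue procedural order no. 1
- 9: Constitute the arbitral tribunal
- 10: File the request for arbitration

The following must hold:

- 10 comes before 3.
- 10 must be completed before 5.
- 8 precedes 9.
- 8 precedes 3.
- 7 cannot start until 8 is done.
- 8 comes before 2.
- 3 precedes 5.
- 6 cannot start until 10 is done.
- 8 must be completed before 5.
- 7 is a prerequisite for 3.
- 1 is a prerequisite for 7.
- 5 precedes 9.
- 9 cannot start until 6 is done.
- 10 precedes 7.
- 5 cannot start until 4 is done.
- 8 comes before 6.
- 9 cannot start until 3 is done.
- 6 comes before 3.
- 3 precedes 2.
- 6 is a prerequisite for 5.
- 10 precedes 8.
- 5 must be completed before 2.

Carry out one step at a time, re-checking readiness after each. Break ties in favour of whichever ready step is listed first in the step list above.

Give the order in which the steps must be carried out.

1, 4, 10, 8, 6, 7, 3, 5, 2, 9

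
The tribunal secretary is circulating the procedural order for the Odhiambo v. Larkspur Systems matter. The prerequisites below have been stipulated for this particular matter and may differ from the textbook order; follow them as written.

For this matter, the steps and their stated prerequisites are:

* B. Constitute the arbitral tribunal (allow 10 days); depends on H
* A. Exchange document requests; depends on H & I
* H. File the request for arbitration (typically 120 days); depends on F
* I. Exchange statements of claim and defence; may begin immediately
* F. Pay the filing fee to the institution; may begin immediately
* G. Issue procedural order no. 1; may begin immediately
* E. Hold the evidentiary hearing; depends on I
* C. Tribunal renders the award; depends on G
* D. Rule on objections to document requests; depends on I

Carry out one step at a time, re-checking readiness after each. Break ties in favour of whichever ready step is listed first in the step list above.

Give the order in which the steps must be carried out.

I, F and G have no prerequisites; I is listed earlier, so I is first.
Now F, G, E and D have their prerequisites met. F is listed earlier, so F next.
H now also ready, so the ready set is {H, G, E, D}; H is listed earlier → H.
Ready: B, A, G, E and D. B is listed earlier → B.
Now A, G, E and D have their prerequisites met. A is listed earlier, so A next.
Now G, E and D have their prerequisites met. G is listed earlier, so G next.
Ready: E, C and D. E is listed earlier → E.
Now C and D have their prerequisites met. C is listed earlier, so C next.
D needed I, now all done → D.

I, F, H, B, A, G, E, C, D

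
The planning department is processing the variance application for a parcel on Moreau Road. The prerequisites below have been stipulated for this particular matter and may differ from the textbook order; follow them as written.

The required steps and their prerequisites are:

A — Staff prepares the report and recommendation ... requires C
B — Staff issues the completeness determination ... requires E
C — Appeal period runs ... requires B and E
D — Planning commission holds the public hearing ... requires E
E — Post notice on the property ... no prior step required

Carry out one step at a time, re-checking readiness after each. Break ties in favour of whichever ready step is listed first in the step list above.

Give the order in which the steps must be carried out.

E is the only step with nothing outstanding, so it goes first.
B and D are both available; B is listed earlier → B.
C now also ready, so the ready set is {C, D}; C is listed earlier → C.
A now also ready, so the ready set is {A, D}; A is listed earlier → A.
That leaves D as the only ready step → D.

E, B, C, A, D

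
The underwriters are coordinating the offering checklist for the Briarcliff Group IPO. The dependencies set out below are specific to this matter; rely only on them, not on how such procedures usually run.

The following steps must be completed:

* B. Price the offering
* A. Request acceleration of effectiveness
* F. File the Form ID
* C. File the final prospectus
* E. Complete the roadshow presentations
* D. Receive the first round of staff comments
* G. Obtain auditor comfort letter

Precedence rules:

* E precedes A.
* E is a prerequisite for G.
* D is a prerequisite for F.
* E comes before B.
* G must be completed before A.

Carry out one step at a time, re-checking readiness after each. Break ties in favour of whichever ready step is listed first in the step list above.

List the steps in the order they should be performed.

C, E and D have no prerequisites; C is listed earlier, so C is first.
Ready: E and D. E is listed earlier → E.
B and G now also ready, so the ready set is {B, D, G}; B is listed earlier → B.
Ready: D and G. D is listed earlier → D.
Ready: F and G. F is listed earlier → F.
That leaves G as the only ready step → G.
A is the only step now ready → A.

C, E, B, D, F, G, A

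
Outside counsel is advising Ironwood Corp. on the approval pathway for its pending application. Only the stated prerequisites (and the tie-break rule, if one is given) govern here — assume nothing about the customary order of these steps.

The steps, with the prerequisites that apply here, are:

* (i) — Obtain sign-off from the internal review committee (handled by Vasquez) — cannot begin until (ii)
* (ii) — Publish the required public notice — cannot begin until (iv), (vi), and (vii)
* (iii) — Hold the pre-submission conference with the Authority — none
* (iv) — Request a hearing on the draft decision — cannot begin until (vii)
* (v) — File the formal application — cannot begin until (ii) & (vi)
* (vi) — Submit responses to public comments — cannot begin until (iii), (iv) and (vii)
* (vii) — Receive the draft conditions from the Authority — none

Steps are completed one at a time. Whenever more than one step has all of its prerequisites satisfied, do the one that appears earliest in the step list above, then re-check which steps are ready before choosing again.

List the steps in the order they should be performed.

Nothing is required for (iii) and (vii). (iii) is listed earlier → (iii) first.
That leaves (vii) as the only ready step → (vii).
(iv) needed (vii), now all done → (iv).
(vi) is the only step now ready → (vi).
That leaves (ii) as the only ready step → (ii).
Ready: (i) and (v). (i) is listed earlier → (i).
(v) needed (ii) and (vi), now all done → (v).

(iii) → (vii) → (iv) → (vi) → (ii) → (i) → (v)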